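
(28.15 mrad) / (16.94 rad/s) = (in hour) 4.616e-07. Check: 1 mrad = 0.001 rad, so 28.15 mrad = 28.15 * 0.001 = 0.02815 rad. 16.94 rad/s is already in rad/s. Combine: 0.02815 rad / 16.94 rad/s = 0.0016617473 s. 1 hour = 3600 s, so 0.0016617473 s = 0.0016617473 / 3600 = 4.6159648e-07 hour ≈ 4.616e-07 hour (4 s.f.).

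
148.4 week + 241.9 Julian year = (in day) 1 week = 604800 s, so 148.4 week = 148.4 * 604800 = 89752320 s. 1 Julian year = 31557600 s, so 241.9 Julian year = 241.9 * 31557600 = 7.6337834e+09 s. Sum: 89752320 + 7.6337834e+09 = 7.7235358e+09 s. 1 day = 86400 s, so 7.7235358e+09 s = 7.7235358e+09 / 86400 = 89392.775 day ≈ 8.939e+04 day (4 s.f.). Final answer: 8.939e+04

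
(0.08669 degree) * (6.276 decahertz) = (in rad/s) 0.09496. Check: 1 degree = 0.017453293 rad, so 0.08669 degree = 0.08669 * 0.017453293 = 0.0015130259 rad. 1 decahertz = 10 Hz, so 6.276 decahertz = 6.276 * 10 = 62.76 Hz. Combine: 0.0015130259 rad * 62.76 Hz = 0.094957507 rad/s. Result: 0.094957507 rad/s ≈ 0.09496 rad/s (4 s.f.).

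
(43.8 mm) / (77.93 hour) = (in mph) 1 mm = 0.001 m, so 43.8 mm = 43.8 * 0.001 = 0.0438 m. 1 hour = 3600 s, so 77.93 hour = 77.93 * 3600 = 280548 s. Combine: 0.0438 m / 280548 s = 1.5612302e-07 m/s. 1 mph = 0.44704 m/s, so 1.5612302e-07 m/s = 1.5612302e-07 / 0.44704 = 3.4923724e-07 mph ≈ 3.492e-07 mph (4 s.f.). Final answer: 3.492e-07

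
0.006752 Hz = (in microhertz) 6752. Check: 1 microhertz = 1e-06 Hz, so 0.006752 Hz = 0.006752 / 1e-06 = 6752 microhertz.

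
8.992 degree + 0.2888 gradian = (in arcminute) 555.1. Check: 1 degree = 0.017453293 rad, so 8.992 degree = 8.992 * 0.017453293 = 0.15694001 rad. 1 gradian = 0.015707963 rad, so 0.2888 gradian = 0.2888 * 0.015707963 = 0.0045364598 rad. Sum: 0.15694001 + 0.0045364598 = 0.16147647 rad. 1 arcminute = 0.00029088821 rad, so 0.16147647 rad = 0.16147647 / 0.00029088821 = 555.1152 arcminute ≈ 555.1 arcminute (4 s.f.).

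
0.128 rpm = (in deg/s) 1 rpm = 0.10471976 rad/s, so 0.128 rpm = 0.128 * 0.10471976 = 0.013404129 rad/s. 1 deg/s = 0.017453293 rad/s, so 0.013404129 rad/s = 0.013404129 / 0.017453293 = 0.768 deg/s. Final answer: 0.768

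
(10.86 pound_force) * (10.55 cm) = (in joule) 1 pound_force = 4.4482216 N, so 10.86 pound_force = 10.86 * 4.4482216 = 48.307687 N. 1 cm = 0.01 m, so 10.55 cm = 10.55 * 0.01 = 0.1055 m. Combine: 48.307687 N * 0.1055 m = 5.096461 J. 5.096461 J = 5.096461 joule ≈ 5.096 joule (4 s.f.). Final answer: 5.096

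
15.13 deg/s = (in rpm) 1 deg/s = 0.017453293 rad/s, so 15.13 deg/s = 15.13 * 0.017453293 = 0.26406832 rad/s. 1 rpm = 0.10471976 rad/s, so 0.26406832 rad/s = 0.26406832 / 0.10471976 = 2.5216667 rpm ≈ 2.522 rpm (4 s.f.). Final answer: 2.522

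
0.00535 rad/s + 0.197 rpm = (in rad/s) 0.02598. Check: 0.00535 rad/s is already in rad/s. 1 rpm = 0.10471976 rad/s, so 0.197 rpm = 0.197 * 0.10471976 = 0.020629792 rad/s. Sum: 0.00535 + 0.020629792 = 0.025979792 rad/s. Result: 0.025979792 rad/s ≈ 0.02598 rad/s (4 s.f.).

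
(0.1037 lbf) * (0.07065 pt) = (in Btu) 1.09e-08. Check: 1 lbf = 4.4482216 N, so 0.1037 lbf = 0.1037 * 4.4482216 = 0.46128058 N. 1 pt = 0.00035277778 m, so 0.07065 pt = 0.07065 * 0.00035277778 = 2.492375e-05 m. Combine: 0.46128058 N * 2.492375e-05 m = 1.1496842e-05 J. 1 Btu = 1055.0559 J, so 1.1496842e-05 J = 1.1496842e-05 / 1055.0559 = 1.0896904e-08 Btu ≈ 1.09e-08 Btu (4 s.f.).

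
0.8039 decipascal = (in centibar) 1 decipascal = 0.1 Pa, so 0.8039 decipascal = 0.8039 * 0.1 = 0.08039 Pa. 1 centibar = 1000 Pa, so 0.08039 Pa = 0.08039 / 1000 = 8.039e-05 centibar. Final answer: 8.039e-05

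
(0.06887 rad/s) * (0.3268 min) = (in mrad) 0.06887 rad/s is already in rad/s. 1 min = 60 s, so 0.3268 min = 0.3268 * 60 = 19.608 s. Combine: 0.06887 rad/s * 19.608 s = 1.350403 rad. 1 mrad = 0.001 rad, so 1.350403 rad = 1.350403 / 0.001 = 1350.403 mrad ≈ 1350 mrad (4 s.f.). Final answer: 1350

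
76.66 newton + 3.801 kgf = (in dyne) 76.66 newton = 76.66 N. 1 kgf = 9.80665 N, so 3.801 kgf = 3.801 * 9.80665 = 37.275077 N. Sum: 76.66 + 37.275077 = 113.93508 N. 1 dyne = 1e-05 N, so 113.93508 N = 113.93508 / 1e-05 = 11393508 dyne ≈ 1.139e+07 dyne (4 s.f.). Final answer: 1.139e+07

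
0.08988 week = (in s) 5.436e+04. Check: 1 week = 604800 s, so 0.08988 week = 0.08988 * 604800 = 54359.424 s. Result: 54359.424 s ≈ 5.436e+04 s (4 s.f.).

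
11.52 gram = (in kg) 1 gram = 0.001 kg, so 11.52 gram = 11.52 * 0.001 = 0.01152 kg. Result: 0.01152 kg. Final answer: 0.01152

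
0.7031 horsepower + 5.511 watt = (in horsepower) 1 horsepower = 745.69987 W, so 0.7031 horsepower = 0.7031 * 745.69987 = 524.30158 W. 5.511 watt = 5.511 W. Sum: 524.30158 + 5.511 = 529.81258 W. 1 horsepower = 745.69987 W, so 529.81258 W = 529.81258 / 745.69987 = 0.71049037 horsepower ≈ 0.7105 horsepower (4 s.f.). Final answer: 0.7105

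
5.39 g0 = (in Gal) 1 g0 = 9.80665 m/s^2, so 5.39 g0 = 5.39 * 9.80665 = 52.857843 m/s^2. 1 Gal = 0.01 m/s^2, so 52.857843 m/s^2 = 52.857843 / 0.01 = 5285.7843 Gal ≈ 5286 Gal (4 s.f.). Final answer: 5286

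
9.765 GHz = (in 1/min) 1 GHz = 1e+09 Hz, so 9.765 GHz = 9.765 * 1e+09 = 9.765e+09 Hz. 1 1/min = 0.016666667 Hz, so 9.765e+09 Hz = 9.765e+09 / 0.016666667 = 5.859e+11 1/min. Final answer: 5.859e+11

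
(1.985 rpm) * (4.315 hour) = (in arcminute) 1 rpm = 0.10471976 rad/s, so 1.985 rpm = 1.985 * 0.10471976 = 0.20786871 rad/s. 1 hour = 3600 s, so 4.315 hour = 4.315 * 3600 = 15534 s. Combine: 0.20786871 rad/s * 15534 s = 3229.0326 rad. 1 arcminute = 0.00029088821 rad, so 3229.0326 rad = 3229.0326 / 0.00029088821 = 11100596 arcminute ≈ 1.11e+07 arcminute (4 s.f.). Final answer: 1.11e+07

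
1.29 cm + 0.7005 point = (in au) 1 cm = 0.01 m, so 1.29 cm = 1.29 * 0.01 = 0.0129 m. 1 point = 0.00035277778 m, so 0.7005 point = 0.7005 * 0.00035277778 = 0.00024712083 m. Sum: 0.0129 + 0.00024712083 = 0.013147121 m. 1 au = 1.4959787e+11 m, so 0.013147121 m = 0.013147121 / 1.4959787e+11 = 8.7883075e-14 au ≈ 8.788e-14 au (4 s.f.). Final answer: 8.788e-14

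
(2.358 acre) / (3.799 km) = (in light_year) 1 acre = 4046.8564 m^2, so 2.358 acre = 2.358 * 4046.8564 = 9542.4874 m^2. 1 km = 1000 m, so 3.799 km = 3.799 * 1000 = 3799 m. Combine: 9542.4874 m^2 / 3799 m = 2.5118419 m. 1 light_year = 9.4607305e+15 m, so 2.5118419 m = 2.5118419 / 9.4607305e+15 = 2.655019e-16 light_year ≈ 2.655e-16 light_year (4 s.f.). Final answer: 2.655e-16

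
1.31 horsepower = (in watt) 1 horsepower = 745.69987 W, so 1.31 horsepower = 1.31 * 745.69987 = 976.86683 W. 976.86683 W = 976.86683 watt ≈ 976.9 watt (4 s.f.). Final answer: 976.9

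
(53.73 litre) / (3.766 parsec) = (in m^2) 1 litre = 0.001 m^3, so 53.73 litre = 53.73 * 0.001 = 0.05373 m^3. 1 parsec = 3.0856776e+16 m, so 3.766 parsec = 3.766 * 3.0856776e+16 = 1.1620662e+17 m. Combine: 0.05373 m^3 / 1.1620662e+17 m = 4.6236609e-19 m^2. Result: 4.6236609e-19 m^2 ≈ 4.624e-19 m^2 (4 s.f.). Final answer: 4.624e-19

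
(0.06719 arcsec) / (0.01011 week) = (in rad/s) 5.327e-11. Check: 1 arcsec = 4.8481368e-06 rad, so 0.06719 arcsec = 0.06719 * 4.8481368e-06 = 3.2574631e-07 rad. 1 week = 604800 s, so 0.01011 week = 0.01011 * 604800 = 6114.528 s. Combine: 3.2574631e-07 rad / 6114.528 s = 5.3274155e-11 rad/s. Result: 5.3274155e-11 rad/s ≈ 5.327e-11 rad/s (4 s.f.).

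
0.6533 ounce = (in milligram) 1.852e+04. Check: 1 ounce = 0.028349523 kg, so 0.6533 ounce = 0.6533 * 0.028349523 = 0.018520743 kg. 1 milligram = 1e-06 kg, so 0.018520743 kg = 0.018520743 / 1e-06 = 18520.743 milligram ≈ 1.852e+04 milligram (4 s.f.).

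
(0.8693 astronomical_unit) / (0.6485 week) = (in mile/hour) 7.417e+05. Check: 1 astronomical_unit = 1.4959787e+11 m, so 0.8693 astronomical_unit = 0.8693 * 1.4959787e+11 = 1.3004543e+11 m. 1 week = 604800 s, so 0.6485 week = 0.6485 * 604800 = 392212.8 s. Combine: 1.3004543e+11 m / 392212.8 s = 331568.55 m/s. 1 mile/hour = 0.44704 m/s, so 331568.55 m/s = 331568.55 / 0.44704 = 741697.72 mile/hour ≈ 7.417e+05 mile/hour (4 s.f.).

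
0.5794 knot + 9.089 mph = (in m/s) 4.361. Check: 1 knot = 0.51444444 m/s, so 0.5794 knot = 0.5794 * 0.51444444 = 0.29806911 m/s. 1 mph = 0.44704 m/s, so 9.089 mph = 9.089 * 0.44704 = 4.0631466 m/s. Sum: 0.29806911 + 4.0631466 = 4.3612157 m/s. Result: 4.3612157 m/s ≈ 4.361 m/s (4 s.f.).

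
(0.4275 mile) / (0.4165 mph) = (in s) 3695. Check: 1 mile = 1609.344 m, so 0.4275 mile = 0.4275 * 1609.344 = 687.99456 m. 1 mph = 0.44704 m/s, so 0.4165 mph = 0.4165 * 0.44704 = 0.18619216 m/s. Combine: 687.99456 m / 0.18619216 m/s = 3695.078 s. Result: 3695.078 s ≈ 3695 s (4 s.f.).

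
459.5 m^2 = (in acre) 1 acre = 4046.8564 m^2, so 459.5 m^2 = 459.5 / 4046.8564 = 0.11354492 acre ≈ 0.1135 acre (4 s.f.). Final answer: 0.1135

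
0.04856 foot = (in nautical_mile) 1 foot = 0.3048 m, so 0.04856 foot = 0.04856 * 0.3048 = 0.014801088 m. 1 nautical_mile = 1852 m, so 0.014801088 m = 0.014801088 / 1852 = 7.9919482e-06 nautical_mile ≈ 7.992e-06 nautical_mile (4 s.f.). Final answer: 7.992e-06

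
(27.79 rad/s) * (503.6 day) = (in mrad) 27.79 rad/s is already in rad/s. 1 day = 86400 s, so 503.6 day = 503.6 * 86400 = 43511040 s. Combine: 27.79 rad/s * 43511040 s = 1.2091718e+09 rad. 1 mrad = 0.001 rad, so 1.2091718e+09 rad = 1.2091718e+09 / 0.001 = 1.2091718e+12 mrad ≈ 1.209e+12 mrad (4 s.f.). Final answer: 1.209e+12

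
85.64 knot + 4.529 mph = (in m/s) 1 knot = 0.51444444 m/s, so 85.64 knot = 85.64 * 0.51444444 = 44.057022 m/s. 1 mph = 0.44704 m/s, so 4.529 mph = 4.529 * 0.44704 = 2.0246442 m/s. Sum: 44.057022 + 2.0246442 = 46.081666 m/s. Result: 46.081666 m/s ≈ 46.08 m/s (4 s.f.). Final answer: 46.08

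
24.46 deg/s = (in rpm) 1 deg/s = 0.017453293 rad/s, so 24.46 deg/s = 24.46 * 0.017453293 = 0.42690754 rad/s. 1 rpm = 0.10471976 rad/s, so 0.42690754 rad/s = 0.42690754 / 0.10471976 = 4.0766667 rpm ≈ 4.077 rpm (4 s.f.). Final answer: 4.077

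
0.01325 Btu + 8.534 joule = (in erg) 1 Btu = 1055.0559 J, so 0.01325 Btu = 0.01325 * 1055.0559 = 13.97949 J. 8.534 joule = 8.534 J. Sum: 13.97949 + 8.534 = 22.51349 J. 1 erg = 1e-07 J, so 22.51349 J = 22.51349 / 1e-07 = 2.251349e+08 erg ≈ 2.251e+08 erg (4 s.f.). Final answer: 2.251e+08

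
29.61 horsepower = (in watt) 1 horsepower = 745.69987 W, so 29.61 horsepower = 29.61 * 745.69987 = 22080.173 W. 22080.173 W = 22080.173 watt ≈ 2.208e+04 watt (4 s.f.). Final answer: 2.208e+04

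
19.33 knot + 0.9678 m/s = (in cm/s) 1 knot = 0.51444444 m/s, so 19.33 knot = 19.33 * 0.51444444 = 9.9442111 m/s. 0.9678 m/s is already in m/s. Sum: 9.9442111 + 0.9678 = 10.912011 m/s. 1 cm/s = 0.01 m/s, so 10.912011 m/s = 10.912011 / 0.01 = 1091.2011 cm/s ≈ 1091 cm/s (4 s.f.). Final answer: 1091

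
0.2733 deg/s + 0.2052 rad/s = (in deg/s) 1 deg/s = 0.017453293 rad/s, so 0.2733 deg/s = 0.2733 * 0.017453293 = 0.0047699848 rad/s. 0.2052 rad/s is already in rad/s. Sum: 0.0047699848 + 0.2052 = 0.20996998 rad/s. 1 deg/s = 0.017453293 rad/s, so 0.20996998 rad/s = 0.20996998 / 0.017453293 = 12.030394 deg/s ≈ 12.03 deg/s (4 s.f.). Final answer: 12.03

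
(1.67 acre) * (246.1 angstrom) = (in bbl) 1 acre = 4046.8564 m^2, so 1.67 acre = 1.67 * 4046.8564 = 6758.2502 m^2. 1 angstrom = 1e-10 m, so 246.1 angstrom = 246.1 * 1e-10 = 2.461e-08 m. Combine: 6758.2502 m^2 * 2.461e-08 m = 0.00016632054 m^3. 1 bbl = 0.15898729 m^3, so 0.00016632054 m^3 = 0.00016632054 / 0.15898729 = 0.0010461247 bbl ≈ 0.001046 bbl (4 s.f.). Final answer: 0.001046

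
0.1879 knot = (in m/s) 0.09666. Check: 1 knot = 0.51444444 m/s, so 0.1879 knot = 0.1879 * 0.51444444 = 0.096664111 m/s. Result: 0.096664111 m/s ≈ 0.09666 m/s (4 s.f.).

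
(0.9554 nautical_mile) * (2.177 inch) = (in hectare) 0.009784. Check: 1 nautical_mile = 1852 m, so 0.9554 nautical_mile = 0.9554 * 1852 = 1769.4008 m. 1 inch = 0.0254 m, so 2.177 inch = 2.177 * 0.0254 = 0.0552958 m. Combine: 1769.4008 m * 0.0552958 m = 97.840433 m^2. 1 hectare = 10000 m^2, so 97.840433 m^2 = 97.840433 / 10000 = 0.0097840433 hectare ≈ 0.009784 hectare (4 s.f.).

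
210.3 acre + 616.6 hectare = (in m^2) 1 acre = 4046.8564 m^2, so 210.3 acre = 210.3 * 4046.8564 = 851053.91 m^2. 1 hectare = 10000 m^2, so 616.6 hectare = 616.6 * 10000 = 6166000 m^2. Sum: 851053.91 + 6166000 = 7017053.9 m^2. Result: 7017053.9 m^2 ≈ 7.017e+06 m^2 (4 s.f.). Final answer: 7.017e+06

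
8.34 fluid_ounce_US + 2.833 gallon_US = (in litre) 1 fluid_ounce_US = 2.957353e-05 m^3, so 8.34 fluid_ounce_US = 8.34 * 2.957353e-05 = 0.00024664324 m^3. 1 gallon_US = 0.0037854118 m^3, so 2.833 gallon_US = 2.833 * 0.0037854118 = 0.010724072 m^3. Sum: 0.00024664324 + 0.010724072 = 0.010970715 m^3. 1 litre = 0.001 m^3, so 0.010970715 m^3 = 0.010970715 / 0.001 = 10.970715 litre ≈ 10.97 litre (4 s.f.). Final answer: 10.97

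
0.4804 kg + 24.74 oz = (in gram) 1182. Check: 0.4804 kg is already in kg. 1 oz = 0.028349523 kg, so 24.74 oz = 24.74 * 0.028349523 = 0.7013672 kg. Sum: 0.4804 + 0.7013672 = 1.1817672 kg. 1 gram = 0.001 kg, so 1.1817672 kg = 1.1817672 / 0.001 = 1181.7672 gram ≈ 1182 gram (4 s.f.).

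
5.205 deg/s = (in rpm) 0.8675. Check: 1 deg/s = 0.017453293 rad/s, so 5.205 deg/s = 5.205 * 0.017453293 = 0.090844388 rad/s. 1 rpm = 0.10471976 rad/s, so 0.090844388 rad/s = 0.090844388 / 0.10471976 = 0.8675 rpm.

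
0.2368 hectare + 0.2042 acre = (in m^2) 1 hectare = 10000 m^2, so 0.2368 hectare = 0.2368 * 10000 = 2368 m^2. 1 acre = 4046.8564 m^2, so 0.2042 acre = 0.2042 * 4046.8564 = 826.36808 m^2. Sum: 2368 + 826.36808 = 3194.3681 m^2. Result: 3194.3681 m^2 ≈ 3194 m^2 (4 s.f.). Final answer: 3194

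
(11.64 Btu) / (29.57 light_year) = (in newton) 1 Btu = 1055.0559 J, so 11.64 Btu = 11.64 * 1055.0559 = 12280.85 J. 1 light_year = 9.4607305e+15 m, so 29.57 light_year = 29.57 * 9.4607305e+15 = 2.797538e+17 m. Combine: 12280.85 J / 2.797538e+17 m = 4.3898779e-14 N. 4.3898779e-14 N = 4.3898779e-14 newton ≈ 4.39e-14 newton (4 s.f.). Final answer: 4.39e-14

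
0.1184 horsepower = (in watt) 88.29. Check: 1 horsepower = 745.69987 W, so 0.1184 horsepower = 0.1184 * 745.69987 = 88.290865 W. 88.290865 W = 88.290865 watt ≈ 88.29 watt (4 s.f.).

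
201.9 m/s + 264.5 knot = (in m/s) 201.9 m/s is already in m/s. 1 knot = 0.51444444 m/s, so 264.5 knot = 264.5 * 0.51444444 = 136.07056 m/s. Sum: 201.9 + 136.07056 = 337.97056 m/s. Result: 337.97056 m/s ≈ 338 m/s (4 s.f.). Final answer: 338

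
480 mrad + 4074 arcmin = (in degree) 1 mrad = 0.001 rad, so 480 mrad = 480 * 0.001 = 0.48 rad. 1 arcmin = 0.00029088821 rad, so 4074 arcmin = 4074 * 0.00029088821 = 1.1850786 rad. Sum: 0.48 + 1.1850786 = 1.6650786 rad. 1 degree = 0.017453293 rad, so 1.6650786 rad = 1.6650786 / 0.017453293 = 95.401974 degree ≈ 95.4 degree (4 s.f.). Final answer: 95.4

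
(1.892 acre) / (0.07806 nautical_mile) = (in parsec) 1.716e-15. Check: 1 acre = 4046.8564 m^2, so 1.892 acre = 1.892 * 4046.8564 = 7656.6524 m^2. 1 nautical_mile = 1852 m, so 0.07806 nautical_mile = 0.07806 * 1852 = 144.56712 m. Combine: 7656.6524 m^2 / 144.56712 m = 52.962612 m. 1 parsec = 3.0856776e+16 m, so 52.962612 m = 52.962612 / 3.0856776e+16 = 1.7164014e-15 parsec ≈ 1.716e-15 parsec (4 s.f.).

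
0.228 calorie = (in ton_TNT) 2.28e-10. Check: 1 calorie = 4.184 J, so 0.228 calorie = 0.228 * 4.184 = 0.953952 J. 1 ton_TNT = 4.184e+09 J, so 0.953952 J = 0.953952 / 4.184e+09 = 2.28e-10 ton_TNT.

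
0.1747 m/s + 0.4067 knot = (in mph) 0.1747 m/s is already in m/s. 1 knot = 0.51444444 m/s, so 0.4067 knot = 0.4067 * 0.51444444 = 0.20922456 m/s. Sum: 0.1747 + 0.20922456 = 0.38392456 m/s. 1 mph = 0.44704 m/s, so 0.38392456 m/s = 0.38392456 / 0.44704 = 0.85881477 mph ≈ 0.8588 mph (4 s.f.). Final answer: 0.8588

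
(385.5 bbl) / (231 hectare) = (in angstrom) 2.653e+05. Check: 1 bbl = 0.15898729 m^3, so 385.5 bbl = 385.5 * 0.15898729 = 61.289602 m^3. 1 hectare = 10000 m^2, so 231 hectare = 231 * 10000 = 2310000 m^2. Combine: 61.289602 m^3 / 2310000 m^2 = 2.6532295e-05 m. 1 angstrom = 1e-10 m, so 2.6532295e-05 m = 2.6532295e-05 / 1e-10 = 265322.95 angstrom ≈ 2.653e+05 angstrom (4 s.f.).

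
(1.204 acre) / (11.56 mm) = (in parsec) 1 acre = 4046.8564 m^2, so 1.204 acre = 1.204 * 4046.8564 = 4872.4151 m^2. 1 mm = 0.001 m, so 11.56 mm = 11.56 * 0.001 = 0.01156 m. Combine: 4872.4151 m^2 / 0.01156 m = 421489.2 m. 1 parsec = 3.0856776e+16 m, so 421489.2 m = 421489.2 / 3.0856776e+16 = 1.3659535e-11 parsec ≈ 1.366e-11 parsec (4 s.f.). Final answer: 1.366e-11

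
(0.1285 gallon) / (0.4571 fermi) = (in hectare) 1.064e+08. Check: 1 gallon = 0.0037854118 m^3, so 0.1285 gallon = 0.1285 * 0.0037854118 = 0.00048642541 m^3. 1 fermi = 1e-15 m, so 0.4571 fermi = 0.4571 * 1e-15 = 4.571e-16 m. Combine: 0.00048642541 m^3 / 4.571e-16 m = 1.0641554e+12 m^2. 1 hectare = 10000 m^2, so 1.0641554e+12 m^2 = 1.0641554e+12 / 10000 = 1.0641554e+08 hectare ≈ 1.064e+08 hectare (4 s.f.).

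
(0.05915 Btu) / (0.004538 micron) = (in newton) 1 Btu = 1055.0559 J, so 0.05915 Btu = 0.05915 * 1055.0559 = 62.406554 J. 1 micron = 1e-06 m, so 0.004538 micron = 0.004538 * 1e-06 = 4.538e-09 m. Combine: 62.406554 J / 4.538e-09 m = 1.3751995e+10 N. 1.3751995e+10 N = 1.3751995e+10 newton ≈ 1.375e+10 newton (4 s.f.). Final answer: 1.375e+10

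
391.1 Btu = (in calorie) 1 Btu = 1055.0559 J, so 391.1 Btu = 391.1 * 1055.0559 = 412632.34 J. 1 calorie = 4.184 J, so 412632.34 J = 412632.34 / 4.184 = 98621.497 calorie ≈ 9.862e+04 calorie (4 s.f.). Final answer: 9.862e+04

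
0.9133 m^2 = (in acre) 0.0002257. Check: 1 acre = 4046.8564 m^2, so 0.9133 m^2 = 0.9133 / 4046.8564 = 0.00022568134 acre ≈ 0.0002257 acre (4 s.f.).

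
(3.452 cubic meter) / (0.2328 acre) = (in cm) 3.452 cubic meter = 3.452 m^3. 1 acre = 4046.8564 m^2, so 0.2328 acre = 0.2328 * 4046.8564 = 942.10818 m^2. Combine: 3.452 m^3 / 942.10818 m^2 = 0.0036641228 m. 1 cm = 0.01 m, so 0.0036641228 m = 0.0036641228 / 0.01 = 0.36641228 cm ≈ 0.3664 cm (4 s.f.). Final answer: 0.3664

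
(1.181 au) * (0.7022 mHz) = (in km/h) 1 au = 1.4959787e+11 m, so 1.181 au = 1.181 * 1.4959787e+11 = 1.7667509e+11 m. 1 mHz = 0.001 Hz, so 0.7022 mHz = 0.7022 * 0.001 = 0.0007022 Hz. Combine: 1.7667509e+11 m * 0.0007022 Hz = 1.2406124e+08 m/s. 1 km/h = 0.27777778 m/s, so 1.2406124e+08 m/s = 1.2406124e+08 / 0.27777778 = 4.4662048e+08 km/h ≈ 4.466e+08 km/h (4 s.f.). Final answer: 4.466e+08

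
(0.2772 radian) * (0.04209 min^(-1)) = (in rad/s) 0.2772 radian = 0.2772 rad. 1 min^(-1) = 0.016666667 Hz, so 0.04209 min^(-1) = 0.04209 * 0.016666667 = 0.0007015 Hz. Combine: 0.2772 rad * 0.0007015 Hz = 0.0001944558 rad/s. Result: 0.0001944558 rad/s ≈ 0.0001945 rad/s (4 s.f.). Final answer: 0.0001945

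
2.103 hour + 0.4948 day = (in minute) 1 hour = 3600 s, so 2.103 hour = 2.103 * 3600 = 7570.8 s. 1 day = 86400 s, so 0.4948 day = 0.4948 * 86400 = 42750.72 s. Sum: 7570.8 + 42750.72 = 50321.52 s. 1 minute = 60 s, so 50321.52 s = 50321.52 / 60 = 838.692 minute ≈ 838.7 minute (4 s.f.). Final answer: 838.7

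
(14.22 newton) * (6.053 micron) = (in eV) 5.372e+14. Check: 14.22 newton = 14.22 N. 1 micron = 1e-06 m, so 6.053 micron = 6.053 * 1e-06 = 6.053e-06 m. Combine: 14.22 N * 6.053e-06 m = 8.607366e-05 J. 1 eV = 1.6021766e-19 J, so 8.607366e-05 J = 8.607366e-05 / 1.6021766e-19 = 5.3722953e+14 eV ≈ 5.372e+14 eV (4 s.f.).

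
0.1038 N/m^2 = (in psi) 1.505e-05. Check: 0.1038 N/m^2 = 0.1038 Pa. 1 psi = 6894.7573 Pa, so 0.1038 Pa = 0.1038 / 6894.7573 = 1.5054917e-05 psi ≈ 1.505e-05 psi (4 s.f.).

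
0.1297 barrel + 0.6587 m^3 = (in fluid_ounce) 2.297e+04. Check: 1 barrel = 0.15898729 m^3, so 0.1297 barrel = 0.1297 * 0.15898729 = 0.020620652 m^3. 0.6587 m^3 is already in m^3. Sum: 0.020620652 + 0.6587 = 0.67932065 m^3. 1 fluid_ounce = 2.957353e-05 m^3, so 0.67932065 m^3 = 0.67932065 / 2.957353e-05 = 22970.564 fluid_ounce ≈ 2.297e+04 fluid_ounce (4 s.f.).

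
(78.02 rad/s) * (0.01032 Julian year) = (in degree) 78.02 rad/s is already in rad/s. 1 Julian year = 31557600 s, so 0.01032 Julian year = 0.01032 * 31557600 = 325674.43 s. Combine: 78.02 rad/s * 325674.43 s = 25409119 rad. 1 degree = 0.017453293 rad, so 25409119 rad = 25409119 / 0.017453293 = 1.4558353e+09 degree ≈ 1.456e+09 degree (4 s.f.). Final answer: 1.456e+09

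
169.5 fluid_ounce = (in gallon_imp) 1 fluid_ounce = 2.957353e-05 m^3, so 169.5 fluid_ounce = 169.5 * 2.957353e-05 = 0.0050127133 m^3. 1 gallon_imp = 0.00454609 m^3, so 0.0050127133 m^3 = 0.0050127133 / 0.00454609 = 1.1026428 gallon_imp ≈ 1.103 gallon_imp (4 s.f.). Final answer: 1.103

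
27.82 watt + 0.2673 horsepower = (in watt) 227.1. Check: 27.82 watt = 27.82 W. 1 horsepower = 745.69987 W, so 0.2673 horsepower = 0.2673 * 745.69987 = 199.32558 W. Sum: 27.82 + 199.32558 = 227.14558 W. 227.14558 W = 227.14558 watt ≈ 227.1 watt (4 s.f.).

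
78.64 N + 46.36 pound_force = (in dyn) 78.64 N is already in N. 1 pound_force = 4.4482216 N, so 46.36 pound_force = 46.36 * 4.4482216 = 206.21955 N. Sum: 78.64 + 206.21955 = 284.85955 N. 1 dyn = 1e-05 N, so 284.85955 N = 284.85955 / 1e-05 = 28485955 dyn ≈ 2.849e+07 dyn (4 s.f.). Final answer: 2.849e+07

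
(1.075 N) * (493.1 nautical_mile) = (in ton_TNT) 0.0002346. Check: 1.075 N is already in N. 1 nautical_mile = 1852 m, so 493.1 nautical_mile = 493.1 * 1852 = 913221.2 m. Combine: 1.075 N * 913221.2 m = 981712.79 J. 1 ton_TNT = 4.184e+09 J, so 981712.79 J = 981712.79 / 4.184e+09 = 0.00023463499 ton_TNT ≈ 0.0002346 ton_TNT (4 s.f.).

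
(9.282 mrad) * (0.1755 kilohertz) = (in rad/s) 1.629. Check: 1 mrad = 0.001 rad, so 9.282 mrad = 9.282 * 0.001 = 0.009282 rad. 1 kilohertz = 1000 Hz, so 0.1755 kilohertz = 0.1755 * 1000 = 175.5 Hz. Combine: 0.009282 rad * 175.5 Hz = 1.628991 rad/s. Result: 1.628991 rad/s ≈ 1.629 rad/s (4 s.f.).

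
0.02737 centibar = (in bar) 0.0002737. Check: 1 centibar = 1000 Pa, so 0.02737 centibar = 0.02737 * 1000 = 27.37 Pa. 1 bar = 100000 Pa, so 27.37 Pa = 27.37 / 100000 = 0.0002737 bar.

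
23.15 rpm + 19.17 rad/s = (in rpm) 1 rpm = 0.10471976 rad/s, so 23.15 rpm = 23.15 * 0.10471976 = 2.4242623 rad/s. 19.17 rad/s is already in rad/s. Sum: 2.4242623 + 19.17 = 21.594262 rad/s. 1 rpm = 0.10471976 rad/s, so 21.594262 rad/s = 21.594262 / 0.10471976 = 206.21002 rpm ≈ 206.2 rpm (4 s.f.). Final answer: 206.2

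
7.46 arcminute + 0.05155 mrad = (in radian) 0.002222. Check: 1 arcminute = 0.00029088821 rad, so 7.46 arcminute = 7.46 * 0.00029088821 = 0.002170026 rad. 1 mrad = 0.001 rad, so 0.05155 mrad = 0.05155 * 0.001 = 5.155e-05 rad. Sum: 0.002170026 + 5.155e-05 = 0.002221576 rad. 0.002221576 rad = 0.002221576 radian ≈ 0.002222 radian (4 s.f.).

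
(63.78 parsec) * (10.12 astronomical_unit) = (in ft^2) 1 parsec = 3.0856776e+16 m, so 63.78 parsec = 63.78 * 3.0856776e+16 = 1.9680452e+18 m. 1 astronomical_unit = 1.4959787e+11 m, so 10.12 astronomical_unit = 10.12 * 1.4959787e+11 = 1.5139305e+12 m. Combine: 1.9680452e+18 m * 1.5139305e+12 m = 2.9794835e+30 m^2. 1 ft^2 = 0.09290304 m^2, so 2.9794835e+30 m^2 = 2.9794835e+30 / 0.09290304 = 3.2070893e+31 ft^2 ≈ 3.207e+31 ft^2 (4 s.f.). Final answer: 3.207e+31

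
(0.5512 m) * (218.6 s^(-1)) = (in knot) 0.5512 m is already in m. 218.6 s^(-1) = 218.6 Hz. Combine: 0.5512 m * 218.6 Hz = 120.49232 m/s. 1 knot = 0.51444444 m/s, so 120.49232 m/s = 120.49232 / 0.51444444 = 234.21833 knot ≈ 234.2 knot (4 s.f.). Final answer: 234.2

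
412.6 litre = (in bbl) 1 litre = 0.001 m^3, so 412.6 litre = 412.6 * 0.001 = 0.4126 m^3. 1 bbl = 0.15898729 m^3, so 0.4126 m^3 = 0.4126 / 0.15898729 = 2.5951759 bbl ≈ 2.595 bbl (4 s.f.). Final answer: 2.595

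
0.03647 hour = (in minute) 1 hour = 3600 s, so 0.03647 hour = 0.03647 * 3600 = 131.292 s. 1 minute = 60 s, so 131.292 s = 131.292 / 60 = 2.1882 minute ≈ 2.188 minute (4 s.f.). Final answer: 2.188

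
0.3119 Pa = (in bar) 1 bar = 100000 Pa, so 0.3119 Pa = 0.3119 / 100000 = 3.119e-06 bar. Final answer: 3.119e-06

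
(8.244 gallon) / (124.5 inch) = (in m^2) 1 gallon = 0.0037854118 m^3, so 8.244 gallon = 8.244 * 0.0037854118 = 0.031206935 m^3. 1 inch = 0.0254 m, so 124.5 inch = 124.5 * 0.0254 = 3.1623 m. Combine: 0.031206935 m^3 / 3.1623 m = 0.0098684295 m^2. Result: 0.0098684295 m^2 ≈ 0.009868 m^2 (4 s.f.). Final answer: 0.009868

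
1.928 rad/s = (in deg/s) 1 deg/s = 0.017453293 rad/s, so 1.928 rad/s = 1.928 / 0.017453293 = 110.46626 deg/s ≈ 110.5 deg/s (4 s.f.). Final answer: 110.5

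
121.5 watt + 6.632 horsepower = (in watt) 5067. Check: 121.5 watt = 121.5 W. 1 horsepower = 745.69987 W, so 6.632 horsepower = 6.632 * 745.69987 = 4945.4815 W. Sum: 121.5 + 4945.4815 = 5066.9815 W. 5066.9815 W = 5066.9815 watt ≈ 5067 watt (4 s.f.).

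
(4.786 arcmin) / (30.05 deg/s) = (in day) 1 arcmin = 0.00029088821 rad, so 4.786 arcmin = 4.786 * 0.00029088821 = 0.001392191 rad. 1 deg/s = 0.017453293 rad/s, so 30.05 deg/s = 30.05 * 0.017453293 = 0.52447144 rad/s. Combine: 0.001392191 rad / 0.52447144 rad/s = 0.0026544648 s. 1 day = 86400 s, so 0.0026544648 s = 0.0026544648 / 86400 = 3.0722972e-08 day ≈ 3.072e-08 day (4 s.f.). Final answer: 3.072e-08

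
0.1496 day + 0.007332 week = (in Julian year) 0.0005501. Check: 1 day = 86400 s, so 0.1496 day = 0.1496 * 86400 = 12925.44 s. 1 week = 604800 s, so 0.007332 week = 0.007332 * 604800 = 4434.3936 s. Sum: 12925.44 + 4434.3936 = 17359.834 s. 1 Julian year = 31557600 s, so 17359.834 s = 17359.834 / 31557600 = 0.00055009993 Julian year ≈ 0.0005501 Julian year (4 s.f.).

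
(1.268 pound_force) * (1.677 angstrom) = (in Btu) 8.965e-13. Check: 1 pound_force = 4.4482216 N, so 1.268 pound_force = 1.268 * 4.4482216 = 5.640345 N. 1 angstrom = 1e-10 m, so 1.677 angstrom = 1.677 * 1e-10 = 1.677e-10 m. Combine: 5.640345 N * 1.677e-10 m = 9.4588586e-10 J. 1 Btu = 1055.0559 J, so 9.4588586e-10 J = 9.4588586e-10 / 1055.0559 = 8.9652681e-13 Btu ≈ 8.965e-13 Btu (4 s.f.).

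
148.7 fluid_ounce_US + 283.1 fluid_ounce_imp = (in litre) 12.44. Check: 1 fluid_ounce_US = 2.957353e-05 m^3, so 148.7 fluid_ounce_US = 148.7 * 2.957353e-05 = 0.0043975838 m^3. 1 fluid_ounce_imp = 2.8413063e-05 m^3, so 283.1 fluid_ounce_imp = 283.1 * 2.8413063e-05 = 0.008043738 m^3. Sum: 0.0043975838 + 0.008043738 = 0.012441322 m^3. 1 litre = 0.001 m^3, so 0.012441322 m^3 = 0.012441322 / 0.001 = 12.441322 litre ≈ 12.44 litre (4 s.f.).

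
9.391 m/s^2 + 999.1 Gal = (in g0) 1.976. Check: 9.391 m/s^2 is already in m/s^2. 1 Gal = 0.01 m/s^2, so 999.1 Gal = 999.1 * 0.01 = 9.991 m/s^2. Sum: 9.391 + 9.991 = 19.382 m/s^2. 1 g0 = 9.80665 m/s^2, so 19.382 m/s^2 = 19.382 / 9.80665 = 1.976414 g0 ≈ 1.976 g0 (4 s.f.).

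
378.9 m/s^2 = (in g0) 38.64. Check: 1 g0 = 9.80665 m/s^2, so 378.9 m/s^2 = 378.9 / 9.80665 = 38.637047 g0 ≈ 38.64 g0 (4 s.f.).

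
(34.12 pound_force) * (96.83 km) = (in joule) 1 pound_force = 4.4482216 N, so 34.12 pound_force = 34.12 * 4.4482216 = 151.77332 N. 1 km = 1000 m, so 96.83 km = 96.83 * 1000 = 96830 m. Combine: 151.77332 N * 96830 m = 14696211 J. 14696211 J = 14696211 joule ≈ 1.47e+07 joule (4 s.f.). Final answer: 1.47e+07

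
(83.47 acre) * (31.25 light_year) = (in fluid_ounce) 1 acre = 4046.8564 m^2, so 83.47 acre = 83.47 * 4046.8564 = 337791.11 m^2. 1 light_year = 9.4607305e+15 m, so 31.25 light_year = 31.25 * 9.4607305e+15 = 2.9564783e+17 m. Combine: 337791.11 m^2 * 2.9564783e+17 m = 9.9867206e+22 m^3. 1 fluid_ounce = 2.957353e-05 m^3, so 9.9867206e+22 m^3 = 9.9867206e+22 / 2.957353e-05 = 3.376912e+27 fluid_ounce ≈ 3.377e+27 fluid_ounce (4 s.f.). Final answer: 3.377e+27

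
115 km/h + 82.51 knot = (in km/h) 1 km/h = 0.27777778 m/s, so 115 km/h = 115 * 0.27777778 = 31.944444 m/s. 1 knot = 0.51444444 m/s, so 82.51 knot = 82.51 * 0.51444444 = 42.446811 m/s. Sum: 31.944444 + 42.446811 = 74.391256 m/s. 1 km/h = 0.27777778 m/s, so 74.391256 m/s = 74.391256 / 0.27777778 = 267.80852 km/h ≈ 267.8 km/h (4 s.f.). Final answer: 267.8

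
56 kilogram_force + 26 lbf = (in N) 664.8. Check: 1 kilogram_force = 9.80665 N, so 56 kilogram_force = 56 * 9.80665 = 549.1724 N. 1 lbf = 4.4482216 N, so 26 lbf = 26 * 4.4482216 = 115.65376 N. Sum: 549.1724 + 115.65376 = 664.82616 N. Result: 664.82616 N ≈ 664.8 N (4 s.f.).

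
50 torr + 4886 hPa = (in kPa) 1 torr = 133.32237 Pa, so 50 torr = 50 * 133.32237 = 6666.1184 Pa. 1 hPa = 100 Pa, so 4886 hPa = 4886 * 100 = 488600 Pa. Sum: 6666.1184 + 488600 = 495266.12 Pa. 1 kPa = 1000 Pa, so 495266.12 Pa = 495266.12 / 1000 = 495.26612 kPa ≈ 495.3 kPa (4 s.f.). Final answer: 495.3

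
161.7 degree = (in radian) 2.822. Check: 1 degree = 0.017453293 rad, so 161.7 degree = 161.7 * 0.017453293 = 2.8221974 rad. 2.8221974 rad = 2.8221974 radian ≈ 2.822 radian (4 s.f.).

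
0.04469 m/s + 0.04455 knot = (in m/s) 0.04469 m/s is already in m/s. 1 knot = 0.51444444 m/s, so 0.04455 knot = 0.04455 * 0.51444444 = 0.0229185 m/s. Sum: 0.04469 + 0.0229185 = 0.0676085 m/s. Result: 0.0676085 m/s ≈ 0.06761 m/s (4 s.f.). Final answer: 0.06761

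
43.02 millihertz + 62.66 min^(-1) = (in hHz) 0.01087. Check: 1 millihertz = 0.001 Hz, so 43.02 millihertz = 43.02 * 0.001 = 0.04302 Hz. 1 min^(-1) = 0.016666667 Hz, so 62.66 min^(-1) = 62.66 * 0.016666667 = 1.0443333 Hz. Sum: 0.04302 + 1.0443333 = 1.0873533 Hz. 1 hHz = 100 Hz, so 1.0873533 Hz = 1.0873533 / 100 = 0.010873533 hHz ≈ 0.01087 hHz (4 s.f.).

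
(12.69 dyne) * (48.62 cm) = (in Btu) 1 dyne = 1e-05 N, so 12.69 dyne = 12.69 * 1e-05 = 0.0001269 N. 1 cm = 0.01 m, so 48.62 cm = 48.62 * 0.01 = 0.4862 m. Combine: 0.0001269 N * 0.4862 m = 6.169878e-05 J. 1 Btu = 1055.0559 J, so 6.169878e-05 J = 6.169878e-05 / 1055.0559 = 5.847916e-08 Btu ≈ 5.848e-08 Btu (4 s.f.). Final answer: 5.848e-08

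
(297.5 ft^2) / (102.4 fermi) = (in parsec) 1 ft^2 = 0.09290304 m^2, so 297.5 ft^2 = 297.5 * 0.09290304 = 27.638654 m^2. 1 fermi = 1e-15 m, so 102.4 fermi = 102.4 * 1e-15 = 1.024e-13 m. Combine: 27.638654 m^2 / 1.024e-13 m = 2.6990873e+14 m. 1 parsec = 3.0856776e+16 m, so 2.6990873e+14 m = 2.6990873e+14 / 3.0856776e+16 = 0.0087471464 parsec ≈ 0.008747 parsec (4 s.f.). Final answer: 0.008747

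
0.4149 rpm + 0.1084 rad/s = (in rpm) 1 rpm = 0.10471976 rad/s, so 0.4149 rpm = 0.4149 * 0.10471976 = 0.043448226 rad/s. 0.1084 rad/s is already in rad/s. Sum: 0.043448226 + 0.1084 = 0.15184823 rad/s. 1 rpm = 0.10471976 rad/s, so 0.15184823 rad/s = 0.15184823 / 0.10471976 = 1.4500437 rpm ≈ 1.45 rpm (4 s.f.). Final answer: 1.45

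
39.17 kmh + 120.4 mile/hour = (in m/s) 1 kmh = 0.27777778 m/s, so 39.17 kmh = 39.17 * 0.27777778 = 10.880556 m/s. 1 mile/hour = 0.44704 m/s, so 120.4 mile/hour = 120.4 * 0.44704 = 53.823616 m/s. Sum: 10.880556 + 53.823616 = 64.704172 m/s. Result: 64.704172 m/s ≈ 64.7 m/s (4 s.f.). Final answer: 64.7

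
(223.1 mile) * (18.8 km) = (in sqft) 7.266e+10. Check: 1 mile = 1609.344 m, so 223.1 mile = 223.1 * 1609.344 = 359044.65 m. 1 km = 1000 m, so 18.8 km = 18.8 * 1000 = 18800 m. Combine: 359044.65 m * 18800 m = 6.7500394e+09 m^2. 1 sqft = 0.09290304 m^2, so 6.7500394e+09 m^2 = 6.7500394e+09 / 0.09290304 = 7.2656819e+10 sqft ≈ 7.266e+10 sqft (4 s.f.).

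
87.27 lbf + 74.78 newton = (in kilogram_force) 47.21. Check: 1 lbf = 4.4482216 N, so 87.27 lbf = 87.27 * 4.4482216 = 388.1963 N. 74.78 newton = 74.78 N. Sum: 388.1963 + 74.78 = 462.9763 N. 1 kilogram_force = 9.80665 N, so 462.9763 N = 462.9763 / 9.80665 = 47.210444 kilogram_force ≈ 47.21 kilogram_force (4 s.f.).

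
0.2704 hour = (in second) 1 hour = 3600 s, so 0.2704 hour = 0.2704 * 3600 = 973.44 s. 973.44 s = 973.44 second ≈ 973.4 second (4 s.f.). Final answer: 973.4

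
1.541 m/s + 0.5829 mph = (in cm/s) 180.2. Check: 1.541 m/s is already in m/s. 1 mph = 0.44704 m/s, so 0.5829 mph = 0.5829 * 0.44704 = 0.26057962 m/s. Sum: 1.541 + 0.26057962 = 1.8015796 m/s. 1 cm/s = 0.01 m/s, so 1.8015796 m/s = 1.8015796 / 0.01 = 180.15796 cm/s ≈ 180.2 cm/s (4 s.f.).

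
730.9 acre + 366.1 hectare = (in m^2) 6.619e+06. Check: 1 acre = 4046.8564 m^2, so 730.9 acre = 730.9 * 4046.8564 = 2957847.4 m^2. 1 hectare = 10000 m^2, so 366.1 hectare = 366.1 * 10000 = 3661000 m^2. Sum: 2957847.4 + 3661000 = 6618847.4 m^2. Result: 6618847.4 m^2 ≈ 6.619e+06 m^2 (4 s.f.).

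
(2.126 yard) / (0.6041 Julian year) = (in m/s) 1 yard = 0.9144 m, so 2.126 yard = 2.126 * 0.9144 = 1.9440144 m. 1 Julian year = 31557600 s, so 0.6041 Julian year = 0.6041 * 31557600 = 19063946 s. Combine: 1.9440144 m / 19063946 s = 1.0197335e-07 m/s. Result: 1.0197335e-07 m/s ≈ 1.02e-07 m/s (4 s.f.). Final answer: 1.02e-07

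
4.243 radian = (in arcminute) 1.459e+04. Check: 4.243 radian = 4.243 rad. 1 arcminute = 0.00029088821 rad, so 4.243 rad = 4.243 / 0.00029088821 = 14586.36 arcminute ≈ 1.459e+04 arcminute (4 s.f.).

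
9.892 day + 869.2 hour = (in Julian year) 1 day = 86400 s, so 9.892 day = 9.892 * 86400 = 854668.8 s. 1 hour = 3600 s, so 869.2 hour = 869.2 * 3600 = 3129120 s. Sum: 854668.8 + 3129120 = 3983788.8 s. 1 Julian year = 31557600 s, so 3983788.8 s = 3983788.8 / 31557600 = 0.12623865 Julian year ≈ 0.1262 Julian year (4 s.f.). Final answer: 0.1262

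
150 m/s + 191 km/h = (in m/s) 203.1. Check: 150 m/s is already in m/s. 1 km/h = 0.27777778 m/s, so 191 km/h = 191 * 0.27777778 = 53.055556 m/s. Sum: 150 + 53.055556 = 203.05556 m/s. Result: 203.05556 m/s ≈ 203.1 m/s (4 s.f.).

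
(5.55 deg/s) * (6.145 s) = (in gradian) 37.89. Check: 1 deg/s = 0.017453293 rad/s, so 5.55 deg/s = 5.55 * 0.017453293 = 0.096865773 rad/s. 6.145 s is already in s. Combine: 0.096865773 rad/s * 6.145 s = 0.59524018 rad. 1 gradian = 0.015707963 rad, so 0.59524018 rad = 0.59524018 / 0.015707963 = 37.894167 gradian ≈ 37.89 gradian (4 s.f.).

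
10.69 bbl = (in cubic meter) 1 bbl = 0.15898729 m^3, so 10.69 bbl = 10.69 * 0.15898729 = 1.6995742 m^3. 1.6995742 m^3 = 1.6995742 cubic meter ≈ 1.7 cubic meter (4 s.f.). Final answer: 1.7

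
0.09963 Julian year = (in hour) 873.4. Check: 1 Julian year = 31557600 s, so 0.09963 Julian year = 0.09963 * 31557600 = 3144083.7 s. 1 hour = 3600 s, so 3144083.7 s = 3144083.7 / 3600 = 873.35658 hour ≈ 873.4 hour (4 s.f.).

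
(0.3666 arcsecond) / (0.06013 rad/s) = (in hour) 1 arcsecond = 4.8481368e-06 rad, so 0.3666 arcsecond = 0.3666 * 4.8481368e-06 = 1.777327e-06 rad. 0.06013 rad/s is already in rad/s. Combine: 1.777327e-06 rad / 0.06013 rad/s = 2.9558073e-05 s. 1 hour = 3600 s, so 2.9558073e-05 s = 2.9558073e-05 / 3600 = 8.210576e-09 hour ≈ 8.211e-09 hour (4 s.f.). Final answer: 8.211e-09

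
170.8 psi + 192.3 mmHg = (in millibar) 1 psi = 6894.7573 Pa, so 170.8 psi = 170.8 * 6894.7573 = 1177624.5 Pa. 1 mmHg = 133.32237 Pa, so 192.3 mmHg = 192.3 * 133.32237 = 25637.891 Pa. Sum: 1177624.5 + 25637.891 = 1203262.4 Pa. 1 millibar = 100 Pa, so 1203262.4 Pa = 1203262.4 / 100 = 12032.624 millibar ≈ 1.203e+04 millibar (4 s.f.). Final answer: 1.203e+04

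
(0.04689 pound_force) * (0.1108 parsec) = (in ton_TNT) 1 pound_force = 4.4482216 N, so 0.04689 pound_force = 0.04689 * 4.4482216 = 0.20857711 N. 1 parsec = 3.0856776e+16 m, so 0.1108 parsec = 0.1108 * 3.0856776e+16 = 3.4189308e+15 m. Combine: 0.20857711 N * 3.4189308e+15 m = 7.131107e+14 J. 1 ton_TNT = 4.184e+09 J, so 7.131107e+14 J = 7.131107e+14 / 4.184e+09 = 170437.55 ton_TNT ≈ 1.704e+05 ton_TNT (4 s.f.). Final answer: 1.704e+05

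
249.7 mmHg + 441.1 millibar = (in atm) 1 mmHg = 133.32237 Pa, so 249.7 mmHg = 249.7 * 133.32237 = 33290.595 Pa. 1 millibar = 100 Pa, so 441.1 millibar = 441.1 * 100 = 44110 Pa. Sum: 33290.595 + 44110 = 77400.595 Pa. 1 atm = 101325 Pa, so 77400.595 Pa = 77400.595 / 101325 = 0.76388448 atm ≈ 0.7639 atm (4 s.f.). Final answer: 0.7639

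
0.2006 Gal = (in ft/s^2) 1 Gal = 0.01 m/s^2, so 0.2006 Gal = 0.2006 * 0.01 = 0.002006 m/s^2. 1 ft/s^2 = 0.3048 m/s^2, so 0.002006 m/s^2 = 0.002006 / 0.3048 = 0.0065813648 ft/s^2 ≈ 0.006581 ft/s^2 (4 s.f.). Final answer: 0.006581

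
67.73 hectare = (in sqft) 1 hectare = 10000 m^2, so 67.73 hectare = 67.73 * 10000 = 677300 m^2. 1 sqft = 0.09290304 m^2, so 677300 m^2 = 677300 / 0.09290304 = 7290396.5 sqft ≈ 7.29e+06 sqft (4 s.f.). Final answer: 7.29e+06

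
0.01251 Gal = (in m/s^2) 1 Gal = 0.01 m/s^2, so 0.01251 Gal = 0.01251 * 0.01 = 0.0001251 m/s^2. Result: 0.0001251 m/s^2. Final answer: 0.0001251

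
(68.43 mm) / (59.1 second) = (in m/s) 0.001158. Check: 1 mm = 0.001 m, so 68.43 mm = 68.43 * 0.001 = 0.06843 m. 59.1 second = 59.1 s. Combine: 0.06843 m / 59.1 s = 0.001157868 m/s. Result: 0.001157868 m/s ≈ 0.001158 m/s (4 s.f.).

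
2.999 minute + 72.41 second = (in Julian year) 1 minute = 60 s, so 2.999 minute = 2.999 * 60 = 179.94 s. 72.41 second = 72.41 s. Sum: 179.94 + 72.41 = 252.35 s. 1 Julian year = 31557600 s, so 252.35 s = 252.35 / 31557600 = 7.996489e-06 Julian year ≈ 7.996e-06 Julian year (4 s.f.). Final answer: 7.996e-06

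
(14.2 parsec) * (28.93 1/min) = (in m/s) 1 parsec = 3.0856776e+16 m, so 14.2 parsec = 14.2 * 3.0856776e+16 = 4.3816622e+17 m. 1 1/min = 0.016666667 Hz, so 28.93 1/min = 28.93 * 0.016666667 = 0.48216667 Hz. Combine: 4.3816622e+17 m * 0.48216667 Hz = 2.1126914e+17 m/s. Result: 2.1126914e+17 m/s ≈ 2.113e+17 m/s (4 s.f.). Final answer: 2.113e+17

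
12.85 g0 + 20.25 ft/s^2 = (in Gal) 1 g0 = 9.80665 m/s^2, so 12.85 g0 = 12.85 * 9.80665 = 126.01545 m/s^2. 1 ft/s^2 = 0.3048 m/s^2, so 20.25 ft/s^2 = 20.25 * 0.3048 = 6.1722 m/s^2. Sum: 126.01545 + 6.1722 = 132.18765 m/s^2. 1 Gal = 0.01 m/s^2, so 132.18765 m/s^2 = 132.18765 / 0.01 = 13218.765 Gal ≈ 1.322e+04 Gal (4 s.f.). Final answer: 1.322e+04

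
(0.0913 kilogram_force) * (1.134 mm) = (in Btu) 1 kilogram_force = 9.80665 N, so 0.0913 kilogram_force = 0.0913 * 9.80665 = 0.89534715 N. 1 mm = 0.001 m, so 1.134 mm = 1.134 * 0.001 = 0.001134 m. Combine: 0.89534715 N * 0.001134 m = 0.0010153237 J. 1 Btu = 1055.0559 J, so 0.0010153237 J = 0.0010153237 / 1055.0559 = 9.6234115e-07 Btu ≈ 9.623e-07 Btu (4 s.f.). Final answer: 9.623e-07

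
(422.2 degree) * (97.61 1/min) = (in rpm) 1 degree = 0.017453293 rad, so 422.2 degree = 422.2 * 0.017453293 = 7.3687801 rad. 1 1/min = 0.016666667 Hz, so 97.61 1/min = 97.61 * 0.016666667 = 1.6268333 Hz. Combine: 7.3687801 rad * 1.6268333 Hz = 11.987777 rad/s. 1 rpm = 0.10471976 rad/s, so 11.987777 rad/s = 11.987777 / 0.10471976 = 114.47484 rpm ≈ 114.5 rpm (4 s.f.). Final answer: 114.5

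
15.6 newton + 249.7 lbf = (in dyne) 15.6 newton = 15.6 N. 1 lbf = 4.4482216 N, so 249.7 lbf = 249.7 * 4.4482216 = 1110.7209 N. Sum: 15.6 + 1110.7209 = 1126.3209 N. 1 dyne = 1e-05 N, so 1126.3209 N = 1126.3209 / 1e-05 = 1.1263209e+08 dyne ≈ 1.126e+08 dyne (4 s.f.). Final answer: 1.126e+08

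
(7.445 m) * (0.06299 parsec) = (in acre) 7.445 m is already in m. 1 parsec = 3.0856776e+16 m, so 0.06299 parsec = 0.06299 * 3.0856776e+16 = 1.9436683e+15 m. Combine: 7.445 m * 1.9436683e+15 m = 1.4470611e+16 m^2. 1 acre = 4046.8564 m^2, so 1.4470611e+16 m^2 = 1.4470611e+16 / 4046.8564 = 3.5757657e+12 acre ≈ 3.576e+12 acre (4 s.f.). Final answer: 3.576e+12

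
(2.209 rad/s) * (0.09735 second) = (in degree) 12.32. Check: 2.209 rad/s is already in rad/s. 0.09735 second = 0.09735 s. Combine: 2.209 rad/s * 0.09735 s = 0.21504615 rad. 1 degree = 0.017453293 rad, so 0.21504615 rad = 0.21504615 / 0.017453293 = 12.321237 degree ≈ 12.32 degree (4 s.f.).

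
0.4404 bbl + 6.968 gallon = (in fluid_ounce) 1 bbl = 0.15898729 m^3, so 0.4404 bbl = 0.4404 * 0.15898729 = 0.070018005 m^3. 1 gallon = 0.0037854118 m^3, so 6.968 gallon = 6.968 * 0.0037854118 = 0.026376749 m^3. Sum: 0.070018005 + 0.026376749 = 0.096394754 m^3. 1 fluid_ounce = 2.957353e-05 m^3, so 0.096394754 m^3 = 0.096394754 / 2.957353e-05 = 3259.4944 fluid_ounce ≈ 3259 fluid_ounce (4 s.f.). Final answer: 3259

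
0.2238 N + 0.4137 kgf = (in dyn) 0.2238 N is already in N. 1 kgf = 9.80665 N, so 0.4137 kgf = 0.4137 * 9.80665 = 4.0570111 N. Sum: 0.2238 + 4.0570111 = 4.2808111 N. 1 dyn = 1e-05 N, so 4.2808111 N = 4.2808111 / 1e-05 = 428081.11 dyn ≈ 4.281e+05 dyn (4 s.f.). Final answer: 4.281e+05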